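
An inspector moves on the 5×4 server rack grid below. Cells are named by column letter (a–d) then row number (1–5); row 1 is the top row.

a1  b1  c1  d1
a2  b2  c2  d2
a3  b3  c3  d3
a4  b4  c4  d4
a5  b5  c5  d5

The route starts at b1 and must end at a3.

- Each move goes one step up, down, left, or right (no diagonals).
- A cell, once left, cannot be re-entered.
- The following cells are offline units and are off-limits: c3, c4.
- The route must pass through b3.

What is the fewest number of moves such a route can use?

3

Any route passes through b3 somewhere between b1 and a3. Summing Manhattan distances along the two legs (b1 → b3 → a3) gives a lower bound of 2 + 1 = 3 moves.
A route of 3 moves achieves this: b1 → b2 → b3 → a3.
Since 3 matches the lower bound, it is optimal.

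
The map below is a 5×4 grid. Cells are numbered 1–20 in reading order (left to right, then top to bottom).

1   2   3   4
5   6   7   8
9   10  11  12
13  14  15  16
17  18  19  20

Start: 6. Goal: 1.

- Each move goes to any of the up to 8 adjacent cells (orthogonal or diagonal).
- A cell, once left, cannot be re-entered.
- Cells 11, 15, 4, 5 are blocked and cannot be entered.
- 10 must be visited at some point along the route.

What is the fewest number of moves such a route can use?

4

Any route passes through 10 somewhere between 6 and 1. Summing Chebyshev distances along the two legs (6 → 10 → 1) gives a lower bound of 1 + 2 = 3 moves.
The shortest route satisfying every rule uses 4 moves: 6 → 10 → 7 → 2 → 1.
The bound of 3 isn't tight here; checking systematically, no route of length 3 through 3 satisfies every constraint, so 4 is the minimum.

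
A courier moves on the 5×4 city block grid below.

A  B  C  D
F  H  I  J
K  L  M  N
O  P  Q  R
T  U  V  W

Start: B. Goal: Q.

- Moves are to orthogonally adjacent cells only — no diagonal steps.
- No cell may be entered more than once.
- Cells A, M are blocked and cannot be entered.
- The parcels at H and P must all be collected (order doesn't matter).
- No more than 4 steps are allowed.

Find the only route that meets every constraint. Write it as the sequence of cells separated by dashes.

The budget equals the shortest possible length, so every move has to be on a shortest route through the required cells.
Route from B: 3× down (reaching P), right to Q — 4 moves in all.
Check: all required cells visited; 4 ≤ 4 moves.

B - H - L - P - Q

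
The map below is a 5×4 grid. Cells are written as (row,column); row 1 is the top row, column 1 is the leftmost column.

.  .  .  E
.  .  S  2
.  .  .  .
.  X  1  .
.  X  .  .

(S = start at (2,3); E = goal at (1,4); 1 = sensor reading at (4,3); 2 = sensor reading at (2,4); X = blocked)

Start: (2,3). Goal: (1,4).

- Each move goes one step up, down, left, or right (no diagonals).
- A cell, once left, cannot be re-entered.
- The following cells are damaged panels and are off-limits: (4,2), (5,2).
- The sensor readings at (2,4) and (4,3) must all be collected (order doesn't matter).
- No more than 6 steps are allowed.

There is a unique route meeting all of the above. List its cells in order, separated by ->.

The budget equals the shortest possible length, so every move has to be on a shortest route through the required cells.
Route from (2,3): 2× down (reaching (4,3)), right to (4,4), 3× up (reaching (1,4)) — 6 moves in all.
Check: all required cells visited; 6 ≤ 6 moves.

(2,3) -> (3,3) -> (4,3) -> (4,4) -> (3,4) -> (2,4) -> (1,4)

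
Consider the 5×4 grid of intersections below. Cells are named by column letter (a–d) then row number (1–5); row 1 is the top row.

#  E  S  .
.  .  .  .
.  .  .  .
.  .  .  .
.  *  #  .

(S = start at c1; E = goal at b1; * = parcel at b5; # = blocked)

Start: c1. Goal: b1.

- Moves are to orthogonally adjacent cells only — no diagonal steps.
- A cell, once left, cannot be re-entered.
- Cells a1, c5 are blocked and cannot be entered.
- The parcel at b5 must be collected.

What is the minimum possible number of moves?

11

Any route passes through b5 somewhere between c1 and b1. Summing Manhattan distances along the two legs (c1 → b5 → b1) gives a lower bound of 5 + 4 = 9 moves.
The shortest route satisfying every rule uses 11 moves: c1 → c2 → c3 → c4 → b4 → b5 → a5 → a4 → a3 → a2 → b2 → b1.
The no-revisit rule (legs can't share cells) pushes the minimum above the 9-move bound; an exhaustive check rules out every length from 9 to 10, leaving 11 as the minimum.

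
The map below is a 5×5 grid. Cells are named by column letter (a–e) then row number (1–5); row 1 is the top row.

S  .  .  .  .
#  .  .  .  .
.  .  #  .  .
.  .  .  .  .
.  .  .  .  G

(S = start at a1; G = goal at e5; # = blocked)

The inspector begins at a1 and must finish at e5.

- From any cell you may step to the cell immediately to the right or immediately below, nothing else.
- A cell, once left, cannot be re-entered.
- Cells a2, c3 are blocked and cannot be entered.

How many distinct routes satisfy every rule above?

A right/down-only route from a1 to e5 makes exactly 4 down-moves and 4 right-moves in some order.
With no other constraints that would be C(8,4) = 70 routes.
Subtract routes through each blocked cell (inclusion–exclusion for overlaps): − through a2: 35 − through c3: 36 + through a2&c3: 18 → 17.
That gives 17 routes.

17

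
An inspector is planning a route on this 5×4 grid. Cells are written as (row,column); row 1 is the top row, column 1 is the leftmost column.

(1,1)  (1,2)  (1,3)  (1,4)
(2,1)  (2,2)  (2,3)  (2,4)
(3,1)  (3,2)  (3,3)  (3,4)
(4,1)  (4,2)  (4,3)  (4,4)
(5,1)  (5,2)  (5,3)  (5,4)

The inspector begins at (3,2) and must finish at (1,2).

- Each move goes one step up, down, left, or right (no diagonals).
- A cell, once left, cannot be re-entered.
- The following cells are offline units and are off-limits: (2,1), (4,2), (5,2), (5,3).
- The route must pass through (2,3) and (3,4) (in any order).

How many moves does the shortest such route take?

Any route passes through (2,3) and (3,4) in some order between (3,2) and (1,2). Summing Manhattan distances along each leg and taking the cheapest ordering ((3,2) → (3,4) → (2,3) → (1,2)) gives a lower bound of 2 + 2 + 2 = 6 moves.
A route of 6 moves achieves this: (3,2) → (3,3) → (3,4) → (2,4) → (2,3) → (1,3) → (1,2).
Since 6 matches the lower bound, it is optimal.

6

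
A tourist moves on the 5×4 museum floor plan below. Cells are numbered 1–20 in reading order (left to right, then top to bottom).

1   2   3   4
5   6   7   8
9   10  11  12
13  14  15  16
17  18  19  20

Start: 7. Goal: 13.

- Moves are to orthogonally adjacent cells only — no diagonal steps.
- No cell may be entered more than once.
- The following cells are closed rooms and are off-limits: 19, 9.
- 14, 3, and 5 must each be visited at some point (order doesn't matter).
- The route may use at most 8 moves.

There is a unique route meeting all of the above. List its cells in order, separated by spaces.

The budget equals the shortest possible length, so every move has to be on a shortest route through the required cells.
Route from 7: up 1 to 3, left 2 to 1, down 1 to 5, right 1 to 6, down 2 to 14, left 1 to 13 — 8 moves in all.
Check: all required cells visited; 8 ≤ 8 moves.

7 3 2 1 5 6 10 14 13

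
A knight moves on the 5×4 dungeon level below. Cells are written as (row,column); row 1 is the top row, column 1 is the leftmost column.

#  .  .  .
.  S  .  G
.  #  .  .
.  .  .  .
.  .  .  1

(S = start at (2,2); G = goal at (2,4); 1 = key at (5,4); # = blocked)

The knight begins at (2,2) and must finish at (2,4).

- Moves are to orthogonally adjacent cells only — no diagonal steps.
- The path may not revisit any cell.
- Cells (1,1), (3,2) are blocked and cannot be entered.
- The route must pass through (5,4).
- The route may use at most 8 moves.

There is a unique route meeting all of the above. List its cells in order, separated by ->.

(2,2) -> (2,3) -> (3,3) -> (4,3) -> (5,3) -> (5,4) -> (4,4) -> (3,4) -> (2,4)

The 8-move cap with required stops at (5,4) leaves no slack for detours.
Route from (2,2): right 1 to (2,3), down 3 to (5,3), right 1 to (5,4), up 3 to (2,4) — 8 moves in all.
Check: all required cells visited; 8 ≤ 8 moves.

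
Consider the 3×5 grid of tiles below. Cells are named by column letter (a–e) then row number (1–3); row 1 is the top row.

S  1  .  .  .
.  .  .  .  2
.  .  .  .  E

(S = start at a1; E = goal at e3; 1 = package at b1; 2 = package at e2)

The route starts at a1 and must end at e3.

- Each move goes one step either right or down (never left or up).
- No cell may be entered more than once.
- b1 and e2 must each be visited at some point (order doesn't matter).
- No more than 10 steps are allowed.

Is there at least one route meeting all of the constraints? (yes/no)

One route that works: a1 → b1 → b2 → c2 → d2 → e2 → e3.

yes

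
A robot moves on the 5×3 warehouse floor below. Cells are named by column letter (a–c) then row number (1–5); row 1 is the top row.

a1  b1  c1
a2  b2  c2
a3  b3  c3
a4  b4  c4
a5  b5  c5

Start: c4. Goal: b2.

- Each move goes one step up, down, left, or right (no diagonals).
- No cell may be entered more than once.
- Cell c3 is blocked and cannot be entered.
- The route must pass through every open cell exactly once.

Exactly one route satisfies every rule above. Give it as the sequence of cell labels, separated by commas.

c4, c5, b5, a5, a4, b4, b3, a3, a2, a1, b1, c1, c2, b2

Need to visit all 14 open cells exactly once, starting at c4 and ending at b2.
Cell c5 has only two open neighbours (c4 and b5), so the path must pass straight through it: one of those is the cell it's entered from and the other is where it exits.
Route from c4: down to c5, 2× left (reaching a5), up to a4, right to b4, up to b3, left to a3, 2× up (reaching a1), 2× right (reaching c1), down to c2, left to b2 — 13 moves in all.
Check: all 14 open cells covered.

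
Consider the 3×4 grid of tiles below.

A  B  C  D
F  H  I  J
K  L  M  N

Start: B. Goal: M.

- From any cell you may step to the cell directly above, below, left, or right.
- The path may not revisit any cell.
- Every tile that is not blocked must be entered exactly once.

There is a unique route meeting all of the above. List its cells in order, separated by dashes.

B - A - F - K - L - H - I - C - D - J - N - M

Need to visit all 12 open cells exactly once, starting at B and ending at M.
Cell A has only two open neighbours (F and B), so the path must pass straight through it: one of those is the cell it's entered from and the other is where it exits.
Route from B: left 1 to A, down 2 to K, right 1 to L, up 1 to H, right 1 to I, up 1 to C, right 1 to D, down 2 to N, left 1 to M — 11 moves in all.
Check: all 12 open cells covered.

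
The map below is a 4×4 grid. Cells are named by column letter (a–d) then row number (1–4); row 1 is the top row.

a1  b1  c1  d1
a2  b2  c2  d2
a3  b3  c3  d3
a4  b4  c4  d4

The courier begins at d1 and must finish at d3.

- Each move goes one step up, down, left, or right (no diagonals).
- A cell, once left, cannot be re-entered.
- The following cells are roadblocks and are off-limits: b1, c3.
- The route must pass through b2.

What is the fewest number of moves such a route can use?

Any route passes through b2 somewhere between d1 and d3. Summing Manhattan distances along the two legs (d1 → b2 → d3) gives a lower bound of 3 + 3 = 6 moves.
The shortest route satisfying every rule uses 8 moves: d1 → d2 → c2 → b2 → b3 → b4 → c4 → d4 → d3.
The bound of 6 isn't tight here; checking systematically, no route of length 6 through 7 satisfies every constraint, so 8 is the minimum.

8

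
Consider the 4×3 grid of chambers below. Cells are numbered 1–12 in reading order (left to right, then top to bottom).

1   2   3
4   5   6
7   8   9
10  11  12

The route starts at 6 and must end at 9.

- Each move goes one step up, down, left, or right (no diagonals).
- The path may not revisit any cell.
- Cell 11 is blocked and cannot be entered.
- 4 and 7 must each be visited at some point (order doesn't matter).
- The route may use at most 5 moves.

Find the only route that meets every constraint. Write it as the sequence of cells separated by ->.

The budget equals the shortest possible length, so every move has to be on a shortest route through the required cells.
Route from 6: 2× left (reaching 4), down to 7, 2× right (reaching 9) — 5 moves in all.
Check: all required cells visited; 5 ≤ 5 moves.

6 -> 5 -> 4 -> 7 -> 8 -> 9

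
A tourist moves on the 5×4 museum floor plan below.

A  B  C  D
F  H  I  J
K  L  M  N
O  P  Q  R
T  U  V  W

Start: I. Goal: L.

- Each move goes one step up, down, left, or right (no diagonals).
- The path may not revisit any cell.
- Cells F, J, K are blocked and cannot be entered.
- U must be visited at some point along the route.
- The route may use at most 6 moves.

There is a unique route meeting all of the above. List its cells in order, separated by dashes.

The budget equals the shortest possible length, so every move has to be on a shortest route through the required cells.
Route from I: 3× down (reaching V), left to U, 2× up (reaching L) — 6 moves in all.
Check: all required cells visited; 6 ≤ 6 moves.

I - M - Q - V - U - P - L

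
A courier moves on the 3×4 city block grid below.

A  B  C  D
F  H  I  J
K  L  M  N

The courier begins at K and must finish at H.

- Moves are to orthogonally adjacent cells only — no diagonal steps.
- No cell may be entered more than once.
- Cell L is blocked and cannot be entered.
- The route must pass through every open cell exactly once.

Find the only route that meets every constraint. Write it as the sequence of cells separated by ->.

Need to visit all 11 open cells exactly once, starting at K and ending at H.
Cell A has only two open neighbours (F and B), so the path must pass straight through it: one of those is the cell it's entered from and the other is where it exits.
Route from K: up 2 to A, right 3 to D, down 2 to N, left 1 to M, up 1 to I, left 1 to H — 10 moves in all.
Check: all 11 open cells covered.

K -> F -> A -> B -> C -> D -> J -> N -> M -> I -> H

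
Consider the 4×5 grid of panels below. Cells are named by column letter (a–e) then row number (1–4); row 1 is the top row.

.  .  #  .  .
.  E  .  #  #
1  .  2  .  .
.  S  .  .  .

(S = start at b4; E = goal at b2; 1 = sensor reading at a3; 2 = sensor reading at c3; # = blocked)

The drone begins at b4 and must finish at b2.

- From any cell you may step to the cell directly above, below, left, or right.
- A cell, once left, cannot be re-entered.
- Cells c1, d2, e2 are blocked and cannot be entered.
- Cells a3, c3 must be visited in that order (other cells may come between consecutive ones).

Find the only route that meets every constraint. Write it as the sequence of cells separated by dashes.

The waypoints must appear in the order a3, c3, with no cell reused.
Route from b4: left to a4, up to a3, 2× right (reaching c3), up to c2, left to b2 — 6 moves in all.
Check: order respected (1 at step 2, 2 at step 4).

b4 - a4 - a3 - b3 - c3 - c2 - b2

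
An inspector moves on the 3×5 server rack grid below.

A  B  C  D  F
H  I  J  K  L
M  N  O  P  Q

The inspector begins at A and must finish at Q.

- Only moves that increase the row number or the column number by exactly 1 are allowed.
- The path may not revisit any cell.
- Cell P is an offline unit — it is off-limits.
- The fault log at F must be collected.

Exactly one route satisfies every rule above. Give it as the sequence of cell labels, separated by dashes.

Moves only go right or down, so the column and row indices never decrease.
Route from A: right 4 to F, down 2 to Q — 6 moves in all.
Check: all required cells visited.

A - B - C - D - F - L - Q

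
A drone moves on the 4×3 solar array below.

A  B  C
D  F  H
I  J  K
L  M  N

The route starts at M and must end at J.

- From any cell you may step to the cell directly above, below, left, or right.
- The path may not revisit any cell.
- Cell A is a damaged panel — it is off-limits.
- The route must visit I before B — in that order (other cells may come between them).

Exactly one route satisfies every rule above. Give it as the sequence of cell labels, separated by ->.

M -> L -> I -> D -> F -> B -> C -> H -> K -> J

The waypoints must appear in the order I, B, with no cell reused.
Route from M: left to L, 2× up (reaching D), right to F, up to B, right to C, 2× down (reaching K), left to J — 9 moves in all.
Check: order respected (I at step 2, B at step 5).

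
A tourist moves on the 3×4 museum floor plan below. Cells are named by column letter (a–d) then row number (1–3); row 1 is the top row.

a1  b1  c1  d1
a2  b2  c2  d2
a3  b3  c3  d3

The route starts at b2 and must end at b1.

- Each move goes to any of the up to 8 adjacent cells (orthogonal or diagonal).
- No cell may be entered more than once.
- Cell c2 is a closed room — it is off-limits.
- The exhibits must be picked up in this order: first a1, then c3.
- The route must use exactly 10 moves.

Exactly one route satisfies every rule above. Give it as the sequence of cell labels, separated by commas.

The waypoints must appear in the order a1, c3, with no cell reused.
Route from b2: up-left to a1, 2× down (reaching a3), 3× right (reaching d3), 2× up (reaching d1), 2× left (reaching b1) — 10 moves in all.
Check: order respected (a1 at step 1, c3 at step 5); 10 moves as required.

b2, a1, a2, a3, b3, c3, d3, d2, d1, c1, b1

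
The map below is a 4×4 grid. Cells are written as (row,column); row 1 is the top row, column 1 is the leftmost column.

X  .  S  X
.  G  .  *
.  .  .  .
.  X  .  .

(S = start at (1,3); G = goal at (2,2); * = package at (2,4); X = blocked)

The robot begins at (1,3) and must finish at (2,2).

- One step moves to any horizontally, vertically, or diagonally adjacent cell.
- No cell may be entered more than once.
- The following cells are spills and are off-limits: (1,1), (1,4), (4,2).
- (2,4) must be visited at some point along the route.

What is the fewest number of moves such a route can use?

3

Any route passes through (2,4) somewhere between (1,3) and (2,2). Summing Chebyshev distances along the two legs ((1,3) → (2,4) → (2,2)) gives a lower bound of 1 + 2 = 3 moves.
A route of 3 moves achieves this: (1,3) → (2,4) → (2,3) → (2,2).
Since 3 matches the lower bound, it is optimal.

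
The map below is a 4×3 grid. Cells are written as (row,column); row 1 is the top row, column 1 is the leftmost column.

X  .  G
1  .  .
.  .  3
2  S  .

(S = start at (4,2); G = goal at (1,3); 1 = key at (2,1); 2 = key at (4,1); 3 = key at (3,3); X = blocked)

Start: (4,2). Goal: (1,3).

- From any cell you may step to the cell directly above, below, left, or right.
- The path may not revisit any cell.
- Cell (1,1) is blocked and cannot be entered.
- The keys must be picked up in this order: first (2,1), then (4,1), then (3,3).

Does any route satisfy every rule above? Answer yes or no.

no

Ignoring the required order, 1 revisit-free route from (4,2) to (1,3) passes through all of (2,1), (4,1), and (3,3); the waypoint orders that occur are (4,1) → (2,1) → (3,3) (1) — never (2,1) → (4,1) → (3,3).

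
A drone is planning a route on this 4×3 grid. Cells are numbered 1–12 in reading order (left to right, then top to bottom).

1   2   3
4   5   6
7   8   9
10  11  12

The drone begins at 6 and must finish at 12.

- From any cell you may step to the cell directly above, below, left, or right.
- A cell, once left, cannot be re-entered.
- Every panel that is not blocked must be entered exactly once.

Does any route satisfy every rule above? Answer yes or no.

no

Colour the cells like a checkerboard: each orthogonal step flips colour, so a Hamiltonian route alternates colours. Here there are 6 cells of one colour and 6 of the other, with start on the same colour as the goal — the counts and endpoints can't be arranged into an alternating sequence of length 12, so no Hamiltonian route exists.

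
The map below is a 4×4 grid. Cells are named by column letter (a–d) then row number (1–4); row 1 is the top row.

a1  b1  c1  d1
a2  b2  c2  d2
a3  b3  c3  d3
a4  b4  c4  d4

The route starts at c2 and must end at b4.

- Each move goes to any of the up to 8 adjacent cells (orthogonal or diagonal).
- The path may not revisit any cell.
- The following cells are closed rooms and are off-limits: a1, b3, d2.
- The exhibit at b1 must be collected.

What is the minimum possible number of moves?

4

Any route passes through b1 somewhere between c2 and b4. Summing Chebyshev distances along the two legs (c2 → b1 → b4) gives a lower bound of 1 + 3 = 4 moves.
A route of 4 moves achieves this: c2 → b1 → a2 → a3 → b4.
Since 4 matches the lower bound, it is optimal.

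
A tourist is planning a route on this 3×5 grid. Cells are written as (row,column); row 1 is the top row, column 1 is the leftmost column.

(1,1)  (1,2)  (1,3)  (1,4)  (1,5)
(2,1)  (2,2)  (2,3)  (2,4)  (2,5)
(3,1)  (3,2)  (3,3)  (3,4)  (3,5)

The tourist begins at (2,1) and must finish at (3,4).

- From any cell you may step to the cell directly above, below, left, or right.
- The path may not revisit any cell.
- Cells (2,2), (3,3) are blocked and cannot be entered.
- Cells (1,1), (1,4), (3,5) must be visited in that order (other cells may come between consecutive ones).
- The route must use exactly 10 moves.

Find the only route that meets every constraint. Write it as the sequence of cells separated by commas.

(2,1), (1,1), (1,2), (1,3), (2,3), (2,4), (1,4), (1,5), (2,5), (3,5), (3,4)

The waypoints must appear in the order (1,1), (1,4), (3,5), with no cell reused.
Route from (2,1): up to (1,1), 2× right (reaching (1,3)), down to (2,3), right to (2,4), up to (1,4), right to (1,5), 2× down (reaching (3,5)), left to (3,4) — 10 moves in all.
Check: order respected ((1,1) at step 1, (1,4) at step 6, (3,5) at step 9); 10 moves as required.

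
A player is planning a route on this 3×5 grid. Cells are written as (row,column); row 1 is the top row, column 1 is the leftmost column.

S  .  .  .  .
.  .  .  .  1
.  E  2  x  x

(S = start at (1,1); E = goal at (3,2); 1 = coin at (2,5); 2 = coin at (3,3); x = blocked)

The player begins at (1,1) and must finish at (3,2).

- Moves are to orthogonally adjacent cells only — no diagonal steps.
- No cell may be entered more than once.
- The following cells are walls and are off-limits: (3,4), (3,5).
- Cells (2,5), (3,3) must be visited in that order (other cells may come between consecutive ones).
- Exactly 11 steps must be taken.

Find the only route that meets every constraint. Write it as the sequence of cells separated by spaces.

The waypoints must appear in the order (2,5), (3,3), with no cell reused.
Route from (1,1): down 1 to (2,1), right 1 to (2,2), up 1 to (1,2), right 3 to (1,5), down 1 to (2,5), left 2 to (2,3), down 1 to (3,3), left 1 to (3,2) — 11 moves in all.
Check: order respected (1 at step 7, 2 at step 10); 11 moves as required.

(1,1) (2,1) (2,2) (1,2) (1,3) (1,4) (1,5) (2,5) (2,4) (2,3) (3,3) (3,2)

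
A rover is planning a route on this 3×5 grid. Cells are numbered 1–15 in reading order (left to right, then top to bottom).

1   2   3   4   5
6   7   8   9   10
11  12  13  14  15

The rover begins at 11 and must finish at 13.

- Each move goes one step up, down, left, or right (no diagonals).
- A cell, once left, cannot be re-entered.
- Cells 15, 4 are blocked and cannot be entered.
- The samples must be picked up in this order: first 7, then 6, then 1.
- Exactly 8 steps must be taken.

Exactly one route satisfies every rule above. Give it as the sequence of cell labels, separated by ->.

11 -> 12 -> 7 -> 6 -> 1 -> 2 -> 3 -> 8 -> 13

The waypoints must appear in the order 7, 6, 1, with no cell reused.
Route from 11: right 1 to 12, up 1 to 7, left 1 to 6, up 1 to 1, right 2 to 3, down 2 to 13 — 8 moves in all.
Check: order respected (7 at step 2, 6 at step 3, 1 at step 4); 8 moves as required.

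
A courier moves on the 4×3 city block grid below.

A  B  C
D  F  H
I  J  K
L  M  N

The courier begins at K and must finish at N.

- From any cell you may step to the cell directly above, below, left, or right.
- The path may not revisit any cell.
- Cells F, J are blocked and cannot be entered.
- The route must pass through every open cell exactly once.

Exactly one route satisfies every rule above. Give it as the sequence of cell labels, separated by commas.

Need to visit all 10 open cells exactly once, starting at K and ending at N.
Route from K: 2× up (reaching C), 2× left (reaching A), 3× down (reaching L), 2× right (reaching N) — 9 moves in all.
Check: all 10 open cells covered.

K, H, C, B, A, D, I, L, M, N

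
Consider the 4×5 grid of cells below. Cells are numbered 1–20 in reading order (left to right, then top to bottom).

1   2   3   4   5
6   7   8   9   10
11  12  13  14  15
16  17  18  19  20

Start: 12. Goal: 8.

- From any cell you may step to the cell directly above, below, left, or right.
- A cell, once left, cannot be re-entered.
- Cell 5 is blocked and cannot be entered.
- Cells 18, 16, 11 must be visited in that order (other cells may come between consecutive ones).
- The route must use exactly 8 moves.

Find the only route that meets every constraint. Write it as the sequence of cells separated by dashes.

The waypoints must appear in the order 18, 16, 11, with no cell reused.
Route from 12: right 1 to 13, down 1 to 18, left 2 to 16, up 2 to 6, right 2 to 8 — 8 moves in all.
Check: order respected (18 at step 2, 16 at step 4, 11 at step 5); 8 moves as required.

12 - 13 - 18 - 17 - 16 - 11 - 6 - 7 - 8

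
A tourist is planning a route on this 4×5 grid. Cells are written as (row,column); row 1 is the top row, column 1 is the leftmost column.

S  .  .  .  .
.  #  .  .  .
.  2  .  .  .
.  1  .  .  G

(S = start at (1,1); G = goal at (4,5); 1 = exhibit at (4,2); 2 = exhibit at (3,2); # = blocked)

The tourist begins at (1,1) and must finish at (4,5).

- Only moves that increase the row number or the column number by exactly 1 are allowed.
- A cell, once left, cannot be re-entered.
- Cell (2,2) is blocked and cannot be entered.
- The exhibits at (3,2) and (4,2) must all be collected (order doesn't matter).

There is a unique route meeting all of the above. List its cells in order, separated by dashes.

Moves only go right or down, so the column and row indices never decrease.
Route from (1,1): down 2 to (3,1), right 1 to (3,2), down 1 to (4,2), right 3 to (4,5) — 7 moves in all.
Check: all required cells visited.

(1,1) - (2,1) - (3,1) - (3,2) - (4,2) - (4,3) - (4,4) - (4,5)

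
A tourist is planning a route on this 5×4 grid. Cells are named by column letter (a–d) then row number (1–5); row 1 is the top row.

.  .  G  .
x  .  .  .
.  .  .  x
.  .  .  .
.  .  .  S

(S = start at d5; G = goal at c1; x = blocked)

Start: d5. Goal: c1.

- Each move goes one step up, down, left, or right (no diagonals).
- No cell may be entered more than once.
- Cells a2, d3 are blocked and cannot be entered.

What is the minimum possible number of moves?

5

The Manhattan distance from d5 to c1 is |5−1| + |4−3| = 5, so at least 5 moves are needed.
A route of 5 moves achieves this: d5 → d4 → c4 → c3 → c2 → c1.
Since 5 matches the lower bound, it is optimal.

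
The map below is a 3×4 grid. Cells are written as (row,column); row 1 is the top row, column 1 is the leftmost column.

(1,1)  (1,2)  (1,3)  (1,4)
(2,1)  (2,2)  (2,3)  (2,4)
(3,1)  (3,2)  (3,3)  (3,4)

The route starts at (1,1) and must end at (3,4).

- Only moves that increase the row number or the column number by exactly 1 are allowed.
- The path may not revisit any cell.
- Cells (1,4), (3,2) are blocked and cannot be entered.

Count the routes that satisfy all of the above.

6

A right/down-only route from (1,1) to (3,4) makes exactly 2 down-moves and 3 right-moves in some order.
With no other constraints that would be C(5,2) = 10 routes.
Subtract routes through each blocked cell (inclusion–exclusion for overlaps): − through (1,4): 1 − through (3,2): 3 → 6.
That gives 6 routes.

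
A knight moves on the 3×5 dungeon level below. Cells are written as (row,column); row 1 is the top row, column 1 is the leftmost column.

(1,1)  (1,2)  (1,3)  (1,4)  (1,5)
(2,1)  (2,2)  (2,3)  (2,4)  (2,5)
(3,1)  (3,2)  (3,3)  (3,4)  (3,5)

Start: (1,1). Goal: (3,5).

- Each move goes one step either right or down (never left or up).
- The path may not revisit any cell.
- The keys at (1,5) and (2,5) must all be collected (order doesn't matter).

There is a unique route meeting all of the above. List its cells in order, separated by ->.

Moves only go right or down, so the column and row indices never decrease.
Route from (1,1): 4× right (reaching (1,5)), 2× down (reaching (3,5)) — 6 moves in all.
Check: all required cells visited.

(1,1) -> (1,2) -> (1,3) -> (1,4) -> (1,5) -> (2,5) -> (3,5)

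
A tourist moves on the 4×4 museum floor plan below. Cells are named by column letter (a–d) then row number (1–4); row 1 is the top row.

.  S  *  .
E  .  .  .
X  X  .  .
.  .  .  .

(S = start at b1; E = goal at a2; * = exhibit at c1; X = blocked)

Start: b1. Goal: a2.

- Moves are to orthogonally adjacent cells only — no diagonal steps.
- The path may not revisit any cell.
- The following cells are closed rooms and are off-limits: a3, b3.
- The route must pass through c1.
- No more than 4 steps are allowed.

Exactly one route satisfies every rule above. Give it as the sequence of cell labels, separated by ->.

Any route must reach c1 and still end at a2 within 4 moves, so the order of the required stops is forced.
Route from b1: right 1 to c1, down 1 to c2, left 2 to a2 — 4 moves in all.
Check: all required cells visited; 4 ≤ 4 moves.

b1 -> c1 -> c2 -> b2 -> a2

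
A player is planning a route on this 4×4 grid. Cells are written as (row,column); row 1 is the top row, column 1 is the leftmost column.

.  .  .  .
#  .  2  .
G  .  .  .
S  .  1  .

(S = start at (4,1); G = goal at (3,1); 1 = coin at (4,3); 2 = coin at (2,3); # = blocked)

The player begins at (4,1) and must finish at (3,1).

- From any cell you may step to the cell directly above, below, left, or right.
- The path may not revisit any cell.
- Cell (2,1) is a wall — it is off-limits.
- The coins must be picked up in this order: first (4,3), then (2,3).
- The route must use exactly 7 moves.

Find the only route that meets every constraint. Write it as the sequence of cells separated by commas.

(4,1), (4,2), (4,3), (3,3), (2,3), (2,2), (3,2), (3,1)

The waypoints must appear in the order (4,3), (2,3), with no cell reused.
Route from (4,1): right 2 to (4,3), up 2 to (2,3), left 1 to (2,2), down 1 to (3,2), left 1 to (3,1) — 7 moves in all.
Check: order respected (1 at step 2, 2 at step 4); 7 moves as required.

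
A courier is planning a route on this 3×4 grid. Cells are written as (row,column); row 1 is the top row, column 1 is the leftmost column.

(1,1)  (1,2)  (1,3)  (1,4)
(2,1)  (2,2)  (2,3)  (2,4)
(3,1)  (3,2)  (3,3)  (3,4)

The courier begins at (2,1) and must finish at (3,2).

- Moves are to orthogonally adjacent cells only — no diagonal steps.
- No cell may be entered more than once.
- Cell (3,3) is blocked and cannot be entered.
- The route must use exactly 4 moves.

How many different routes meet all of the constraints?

Need simple routes of exactly 4 moves from (2,1) to (3,2) (Manhattan distance 2, so 1 moves are spent on a detour and 1 undoing it).
Enumerating: (2,1) (1,1) (1,2) (2,2) (3,2).
That gives 1 route.

1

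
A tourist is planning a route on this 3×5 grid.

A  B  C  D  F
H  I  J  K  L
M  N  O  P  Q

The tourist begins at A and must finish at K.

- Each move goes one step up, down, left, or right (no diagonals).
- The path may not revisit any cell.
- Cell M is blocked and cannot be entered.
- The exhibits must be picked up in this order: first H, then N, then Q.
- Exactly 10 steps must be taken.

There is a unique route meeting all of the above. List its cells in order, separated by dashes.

A - H - I - N - O - P - Q - L - F - D - K

The waypoints must appear in the order H, N, Q, with no cell reused.
Route from A: down to H, right to I, down to N, 3× right (reaching Q), 2× up (reaching F), left to D, down to K — 10 moves in all.
Check: order respected (H at step 1, N at step 3, Q at step 6); 10 moves as required.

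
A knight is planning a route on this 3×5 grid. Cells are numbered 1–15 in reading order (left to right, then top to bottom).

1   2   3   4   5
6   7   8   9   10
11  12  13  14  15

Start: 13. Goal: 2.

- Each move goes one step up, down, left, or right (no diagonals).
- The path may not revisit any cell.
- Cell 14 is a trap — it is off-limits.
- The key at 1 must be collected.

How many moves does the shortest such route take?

Any route passes through 1 somewhere between 13 and 2. Summing Manhattan distances along the two legs (13 → 1 → 2) gives a lower bound of 4 + 1 = 5 moves.
A route of 5 moves achieves this: 13 → 8 → 7 → 6 → 1 → 2.
Since 5 matches the lower bound, it is optimal.

5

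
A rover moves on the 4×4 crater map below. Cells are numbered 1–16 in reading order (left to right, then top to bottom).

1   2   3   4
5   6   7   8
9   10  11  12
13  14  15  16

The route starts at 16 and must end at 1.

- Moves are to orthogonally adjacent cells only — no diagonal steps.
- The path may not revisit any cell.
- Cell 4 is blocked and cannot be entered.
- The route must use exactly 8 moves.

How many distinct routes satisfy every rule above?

Need simple routes of exactly 8 moves from 16 to 1 (Manhattan distance 6, so 1 moves are spent on a detour and 1 undoing it).
Branch systematically from the start, pruning whenever the remaining move budget drops below the Manhattan distance to 1 or differs from it in parity. Grouping the completions by first move — via 12: 14; via 15: 16 — and summing: 14 + 16 = 30.
That gives 30 routes.

30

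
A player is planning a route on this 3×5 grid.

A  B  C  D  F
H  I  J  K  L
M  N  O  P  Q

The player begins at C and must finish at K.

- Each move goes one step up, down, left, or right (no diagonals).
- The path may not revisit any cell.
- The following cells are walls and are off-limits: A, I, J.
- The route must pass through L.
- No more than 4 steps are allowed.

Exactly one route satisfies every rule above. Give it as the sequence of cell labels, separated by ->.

Any route must reach L and still end at K within 4 moves, so the order of the required stops is forced.
Route from C: right 2 to F, down 1 to L, left 1 to K — 4 moves in all.
Check: all required cells visited; 4 ≤ 4 moves.

C -> D -> F -> L -> K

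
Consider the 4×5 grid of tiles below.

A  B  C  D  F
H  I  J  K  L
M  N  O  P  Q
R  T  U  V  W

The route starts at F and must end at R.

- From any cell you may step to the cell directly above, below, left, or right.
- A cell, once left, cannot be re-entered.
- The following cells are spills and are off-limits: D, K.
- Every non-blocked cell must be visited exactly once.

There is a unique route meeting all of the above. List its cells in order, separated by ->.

F -> L -> Q -> W -> V -> P -> O -> U -> T -> N -> I -> J -> C -> B -> A -> H -> M -> R

Need to visit all 18 open cells exactly once, starting at F and ending at R.
Cell C has only two open neighbours (J and B), so the path must pass straight through it: one of those is the cell it's entered from and the other is where it exits.
Route from F: 3× down (reaching W), left to V, up to P, left to O, down to U, left to T, 2× up (reaching I), right to J, up to C, 2× left (reaching A), 3× down (reaching R) — 17 moves in all.
Check: all 18 open cells covered.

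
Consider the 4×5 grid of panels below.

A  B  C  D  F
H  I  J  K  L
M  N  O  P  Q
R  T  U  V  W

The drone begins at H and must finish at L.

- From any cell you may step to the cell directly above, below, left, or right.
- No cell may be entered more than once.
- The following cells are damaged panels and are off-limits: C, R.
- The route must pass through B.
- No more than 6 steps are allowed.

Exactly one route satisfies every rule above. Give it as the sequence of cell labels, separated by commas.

The budget equals the shortest possible length, so every move has to be on a shortest route through the required cells.
Route from H: up 1 to A, right 1 to B, down 1 to I, right 3 to L — 6 moves in all.
Check: all required cells visited; 6 ≤ 6 moves.

H, A, B, I, J, K, L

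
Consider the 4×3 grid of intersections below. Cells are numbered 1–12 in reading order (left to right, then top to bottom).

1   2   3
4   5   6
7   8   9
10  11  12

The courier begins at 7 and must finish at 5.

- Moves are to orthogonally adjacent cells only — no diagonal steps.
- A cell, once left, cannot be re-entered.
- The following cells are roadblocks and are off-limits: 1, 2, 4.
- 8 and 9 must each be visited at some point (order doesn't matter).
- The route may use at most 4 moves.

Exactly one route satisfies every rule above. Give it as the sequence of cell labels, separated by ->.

The budget equals the shortest possible length, so every move has to be on a shortest route through the required cells.
Route from 7: right 2 to 9, up 1 to 6, left 1 to 5 — 4 moves in all.
Check: all required cells visited; 4 ≤ 4 moves.

7 -> 8 -> 9 -> 6 -> 5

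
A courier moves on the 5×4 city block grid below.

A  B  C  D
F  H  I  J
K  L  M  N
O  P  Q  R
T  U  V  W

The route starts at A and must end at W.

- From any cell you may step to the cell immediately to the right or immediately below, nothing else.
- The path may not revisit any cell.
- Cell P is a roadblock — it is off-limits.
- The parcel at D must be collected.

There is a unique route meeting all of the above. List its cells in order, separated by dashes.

A - B - C - D - J - N - R - W

Moves only go right or down, so the column and row indices never decrease.
Route from A: 3× right (reaching D), 4× down (reaching W) — 7 moves in all.
Check: all required cells visited.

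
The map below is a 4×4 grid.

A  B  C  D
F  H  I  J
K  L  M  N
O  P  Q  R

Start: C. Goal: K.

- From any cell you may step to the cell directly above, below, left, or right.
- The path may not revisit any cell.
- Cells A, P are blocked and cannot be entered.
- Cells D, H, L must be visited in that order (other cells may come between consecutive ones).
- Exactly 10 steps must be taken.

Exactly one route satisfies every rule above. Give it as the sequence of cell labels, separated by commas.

The waypoints must appear in the order D, H, L, with no cell reused.
Route from C: right 1 to D, down 3 to R, left 1 to Q, up 2 to I, left 1 to H, down 1 to L, left 1 to K — 10 moves in all.
Check: order respected (D at step 1, H at step 8, L at step 9); 10 moves as required.

C, D, J, N, R, Q, M, I, H, L, K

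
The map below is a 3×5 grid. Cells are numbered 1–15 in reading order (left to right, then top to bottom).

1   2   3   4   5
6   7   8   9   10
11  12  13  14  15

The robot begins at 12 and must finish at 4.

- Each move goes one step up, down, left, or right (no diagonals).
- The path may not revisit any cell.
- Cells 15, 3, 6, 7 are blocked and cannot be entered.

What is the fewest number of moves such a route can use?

The Manhattan distance from 12 to 4 is |3−1| + |2−4| = 4, so at least 4 moves are needed.
A route of 4 moves achieves this: 12 → 13 → 8 → 9 → 4.
Since 4 matches the lower bound, it is optimal.

4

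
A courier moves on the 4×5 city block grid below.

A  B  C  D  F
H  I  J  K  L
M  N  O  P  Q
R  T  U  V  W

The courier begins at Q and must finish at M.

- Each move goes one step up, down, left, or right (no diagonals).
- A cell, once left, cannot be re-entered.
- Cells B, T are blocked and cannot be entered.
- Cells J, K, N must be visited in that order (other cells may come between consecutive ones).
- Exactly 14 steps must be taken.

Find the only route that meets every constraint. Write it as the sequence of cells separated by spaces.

The waypoints must appear in the order J, K, N, with no cell reused.
Route from Q: up 2 to F, left 2 to C, down 1 to J, right 1 to K, down 2 to V, left 1 to U, up 1 to O, left 1 to N, up 1 to I, left 1 to H, down 1 to M — 14 moves in all.
Check: order respected (J at step 5, K at step 6, N at step 11); 14 moves as required.

Q L F D C J K P V U O N I H M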